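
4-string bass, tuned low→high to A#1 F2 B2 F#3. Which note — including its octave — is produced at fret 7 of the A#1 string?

F2

A#1 is MIDI 34. Adding 7 gives 41, which is F2.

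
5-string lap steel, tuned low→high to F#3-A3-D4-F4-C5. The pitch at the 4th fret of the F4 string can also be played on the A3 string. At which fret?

Fret 4 on F4 is MIDI 65 + 4 = 69 (A4). On the A3 string (open MIDI 57), that pitch is 69 − 57 = fret 12.

12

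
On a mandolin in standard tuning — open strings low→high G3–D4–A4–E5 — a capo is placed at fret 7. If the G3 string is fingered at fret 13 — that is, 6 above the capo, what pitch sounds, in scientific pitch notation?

G#4

The capo raises the open G3 by 7 semitones to D4; fretting 6 more gives G3 + 7 + 6 = G3 + 13 semitones = G#4.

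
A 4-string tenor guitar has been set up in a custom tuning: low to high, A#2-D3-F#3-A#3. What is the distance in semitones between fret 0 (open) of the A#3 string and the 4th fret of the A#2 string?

8 semitones

A#3 at fret 0 → A#3 (MIDI 58); A#2 at fret 4 → D3 (MIDI 50).
58 − 50 = 8, so the two pitches are 8 semitones apart, with A#3 the higher.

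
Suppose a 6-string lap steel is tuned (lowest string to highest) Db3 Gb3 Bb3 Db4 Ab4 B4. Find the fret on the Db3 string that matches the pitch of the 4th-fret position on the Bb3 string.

Bb3 at fret 4 is Bb3 + 4 semitones = D4.
The open Db3 string is 9 semitones below the open Bb3, so the same pitch on the Db3 string lies at fret 4 + 9 = 13.

13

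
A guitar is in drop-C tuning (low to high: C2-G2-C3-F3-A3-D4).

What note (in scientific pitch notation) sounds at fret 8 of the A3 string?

A3 is MIDI 57. Adding 8 gives 65, which is F4.

F4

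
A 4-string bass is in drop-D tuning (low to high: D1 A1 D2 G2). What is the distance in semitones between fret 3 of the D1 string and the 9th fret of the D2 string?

D1 at fret 3 → F1 (MIDI 29); D2 at fret 9 → B2 (MIDI 47).
29 − 47 = -18, so the two pitches are 18 semitones apart, with B2 the higher.

18 semitones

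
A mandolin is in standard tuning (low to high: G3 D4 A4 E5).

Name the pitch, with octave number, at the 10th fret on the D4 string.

C5

Each fret is one semitone, so D4 + 10 = C5.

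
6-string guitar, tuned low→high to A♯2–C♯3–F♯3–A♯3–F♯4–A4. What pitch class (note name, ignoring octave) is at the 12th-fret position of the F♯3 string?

F♯

F♯3 is MIDI 54. Adding 12 gives 66; 66 mod 12 = 6, i.e. F♯.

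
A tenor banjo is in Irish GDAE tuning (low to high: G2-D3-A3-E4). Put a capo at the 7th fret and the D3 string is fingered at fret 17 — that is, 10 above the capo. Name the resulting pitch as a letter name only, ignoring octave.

G

The capo raises the open D3 by 7 semitones to A3; fretting 10 more gives D3 + 7 + 10 = D3 + 17 semitones, landing on G.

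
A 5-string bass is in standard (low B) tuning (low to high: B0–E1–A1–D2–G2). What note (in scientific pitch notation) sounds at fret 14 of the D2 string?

E3

D2 is MIDI 38. Adding 14 gives 52, which is E3.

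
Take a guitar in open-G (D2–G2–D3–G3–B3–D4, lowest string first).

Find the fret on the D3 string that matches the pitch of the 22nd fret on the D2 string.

10

Fret 22 on D2 is MIDI 38 + 22 = 60 (C4). On the D3 string (open MIDI 50), that pitch is 60 − 50 = fret 10.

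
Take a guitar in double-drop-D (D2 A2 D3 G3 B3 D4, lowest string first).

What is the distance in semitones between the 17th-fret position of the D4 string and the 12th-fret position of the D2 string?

D4 at fret 17 → G5 (MIDI 79); D2 at fret 12 → D3 (MIDI 50).
79 − 50 = 29, so the two pitches are 29 semitones apart, with G5 the higher.

29 semitones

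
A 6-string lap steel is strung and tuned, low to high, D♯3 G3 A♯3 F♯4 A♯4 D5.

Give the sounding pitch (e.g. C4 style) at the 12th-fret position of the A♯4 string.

Each fret is one semitone, so A♯4 + 12 = A♯5.
(Equivalently spelled B♭5.)

A♯5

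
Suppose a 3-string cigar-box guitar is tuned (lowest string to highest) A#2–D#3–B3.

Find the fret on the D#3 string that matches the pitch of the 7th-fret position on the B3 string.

15

B3 at fret 7 is B3 + 7 semitones = F#4.
The open D#3 string is 8 semitones below the open B3, so the same pitch on the D#3 string lies at fret 7 + 8 = 15.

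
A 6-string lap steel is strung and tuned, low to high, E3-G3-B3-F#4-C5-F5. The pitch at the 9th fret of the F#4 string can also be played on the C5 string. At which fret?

Fret 9 on F#4 is MIDI 66 + 9 = 75 (D#5). On the C5 string (open MIDI 72), that pitch is 75 − 72 = fret 3.

3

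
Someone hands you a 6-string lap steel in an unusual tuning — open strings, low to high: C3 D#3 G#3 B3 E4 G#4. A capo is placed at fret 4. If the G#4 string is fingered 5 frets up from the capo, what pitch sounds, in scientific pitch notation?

The capo raises the open G#4 by 4 semitones to C5; fretting 5 more gives G#4 + 4 + 5 = G#4 + 9 semitones = F5.

F5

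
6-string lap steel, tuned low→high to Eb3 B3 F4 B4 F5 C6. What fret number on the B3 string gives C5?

C5 is 13 semitones above the open B3 (B–C–Db–D–…–Bb–B–C), so it sits at fret 13.

13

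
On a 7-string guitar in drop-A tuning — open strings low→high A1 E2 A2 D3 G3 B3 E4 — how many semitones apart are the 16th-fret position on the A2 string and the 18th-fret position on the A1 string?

10 semitones

A2 at fret 16 → C#4 (MIDI 61); A1 at fret 18 → D#3 (MIDI 51).
61 − 51 = 10, so the two pitches are 10 semitones apart, with C#4 the higher.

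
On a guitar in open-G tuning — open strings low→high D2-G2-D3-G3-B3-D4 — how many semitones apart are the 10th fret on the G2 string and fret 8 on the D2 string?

G2 at fret 10 → F3 (MIDI 53); D2 at fret 8 → A#2 (MIDI 46).
53 − 46 = 7, so the two pitches are 7 semitones apart, with F3 the higher.

7 semitones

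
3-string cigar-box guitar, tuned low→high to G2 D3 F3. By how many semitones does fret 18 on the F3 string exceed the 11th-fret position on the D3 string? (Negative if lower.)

10 semitones

F3 at fret 18 → B4 (MIDI 71); D3 at fret 11 → C#4 (MIDI 61).
71 − 61 = 10, so the two pitches are 10 semitones apart.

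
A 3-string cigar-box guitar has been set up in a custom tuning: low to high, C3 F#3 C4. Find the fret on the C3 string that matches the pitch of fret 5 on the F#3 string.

11

F#3 at fret 5 is F#3 + 5 semitones = B3.
The open C3 string is 6 semitones below the open F#3, so the same pitch on the C3 string lies at fret 5 + 6 = 11.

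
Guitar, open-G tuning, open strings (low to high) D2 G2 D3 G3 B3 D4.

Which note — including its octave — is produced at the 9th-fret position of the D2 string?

Each fret is one semitone, so D2 + 9 = B2.

B2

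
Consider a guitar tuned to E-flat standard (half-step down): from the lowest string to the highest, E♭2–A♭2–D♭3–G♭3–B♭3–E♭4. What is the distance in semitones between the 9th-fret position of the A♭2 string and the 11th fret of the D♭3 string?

7 semitones

A♭2 at fret 9 → F3 (MIDI 53); D♭3 at fret 11 → C4 (MIDI 60).
53 − 60 = -7, so the two pitches are 7 semitones apart, with C4 the higher.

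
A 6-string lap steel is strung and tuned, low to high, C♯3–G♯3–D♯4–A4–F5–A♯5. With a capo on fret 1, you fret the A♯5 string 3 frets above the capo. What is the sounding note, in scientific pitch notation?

D6

The capo raises the open A♯5 by 1 semitone to B5; fretting 3 more gives A♯5 + 1 + 3 = A♯5 + 4 semitones = D6.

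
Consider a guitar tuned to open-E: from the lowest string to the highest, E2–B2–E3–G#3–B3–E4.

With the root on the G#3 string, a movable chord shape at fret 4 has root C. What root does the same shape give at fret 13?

A

Moving from fret 4 to fret 13 shifts the root by 9 semitones.
C up 9 semitones is A.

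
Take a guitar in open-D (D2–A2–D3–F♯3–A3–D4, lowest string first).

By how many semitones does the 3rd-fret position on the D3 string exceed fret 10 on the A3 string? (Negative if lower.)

-14 semitones

D3 at fret 3 → F3 (MIDI 53); A3 at fret 10 → G4 (MIDI 67).
53 − 67 = -14, so the two pitches are 14 semitones apart.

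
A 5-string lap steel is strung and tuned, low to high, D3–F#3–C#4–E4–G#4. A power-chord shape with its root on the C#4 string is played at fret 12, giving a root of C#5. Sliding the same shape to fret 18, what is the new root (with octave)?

Moving from fret 12 to fret 18 shifts the root by 6 semitones.
C#5 up 6 semitones is G5.

G5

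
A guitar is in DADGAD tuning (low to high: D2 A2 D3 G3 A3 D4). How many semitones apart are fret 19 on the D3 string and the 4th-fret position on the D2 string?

27 semitones

D3 at fret 19 → A4 (MIDI 69); D2 at fret 4 → F#2 (MIDI 42).
69 − 42 = 27, so the two pitches are 27 semitones apart, with A4 the higher.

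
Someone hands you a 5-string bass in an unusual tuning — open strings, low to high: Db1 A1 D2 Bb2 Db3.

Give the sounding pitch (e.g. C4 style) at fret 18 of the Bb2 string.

Bb2 is MIDI 46. Adding 18 gives 64, which is E4.

E4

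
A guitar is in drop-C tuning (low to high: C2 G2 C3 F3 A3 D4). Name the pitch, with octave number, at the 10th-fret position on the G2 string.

Each fret is one semitone, so G2 + 10 = F3.

F3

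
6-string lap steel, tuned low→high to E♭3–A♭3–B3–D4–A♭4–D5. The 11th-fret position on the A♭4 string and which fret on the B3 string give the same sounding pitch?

A♭4 at fret 11 is A♭4 + 11 semitones = G5.
The open B3 string is 9 semitones below the open A♭4, so the same pitch on the B3 string lies at fret 11 + 9 = 20.

20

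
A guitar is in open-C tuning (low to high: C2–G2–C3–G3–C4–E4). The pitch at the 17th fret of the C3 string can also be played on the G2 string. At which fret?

22

C3 at fret 17 is C3 + 17 semitones = F4.
The open G2 string is 5 semitones below the open C3, so the same pitch on the G2 string lies at fret 17 + 5 = 22.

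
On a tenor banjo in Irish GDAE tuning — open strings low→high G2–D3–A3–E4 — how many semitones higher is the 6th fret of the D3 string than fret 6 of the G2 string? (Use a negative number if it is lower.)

D3 at fret 6 → G#3 (MIDI 56); G2 at fret 6 → C#3 (MIDI 49).
56 − 49 = 7, so the two pitches are 7 semitones apart.

7 semitones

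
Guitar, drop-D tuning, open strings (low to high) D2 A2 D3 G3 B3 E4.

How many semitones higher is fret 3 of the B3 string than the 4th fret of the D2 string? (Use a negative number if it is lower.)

20 semitones

B3 at fret 3 → D4 (MIDI 62); D2 at fret 4 → F#2 (MIDI 42).
62 − 42 = 20, so the two pitches are 20 semitones apart.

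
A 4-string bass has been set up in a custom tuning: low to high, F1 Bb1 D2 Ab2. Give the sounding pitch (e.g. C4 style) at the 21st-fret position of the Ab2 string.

Ab2 is MIDI 44. Adding 21 gives 65, which is F4.

F4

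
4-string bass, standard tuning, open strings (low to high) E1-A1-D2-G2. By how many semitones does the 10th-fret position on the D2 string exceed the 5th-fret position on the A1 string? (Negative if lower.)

10 semitones

D2 at fret 10 → C3 (MIDI 48); A1 at fret 5 → D2 (MIDI 38).
48 − 38 = 10, so the two pitches are 10 semitones apart.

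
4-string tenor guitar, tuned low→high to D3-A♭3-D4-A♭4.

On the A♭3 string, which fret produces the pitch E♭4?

7

E♭4 is 7 semitones above the open A♭3 (Ab–A–Bb–B–C–Db–D–Eb), so it sits at fret 7.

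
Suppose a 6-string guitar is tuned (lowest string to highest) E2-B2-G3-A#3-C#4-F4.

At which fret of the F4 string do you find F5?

12

F5 is 12 semitones above the open F4 (F–F#–G–G#–…–D#–E–F), so it sits at fret 12.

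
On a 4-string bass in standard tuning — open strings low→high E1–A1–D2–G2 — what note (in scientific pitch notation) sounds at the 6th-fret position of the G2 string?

The open G2 string plus 6 semitones: G–G#–A–A#–B–C–C#.
The walk passes from B into C once, so the octave number goes from 2 to 3.
(Equivalently spelled Db3.)

C#3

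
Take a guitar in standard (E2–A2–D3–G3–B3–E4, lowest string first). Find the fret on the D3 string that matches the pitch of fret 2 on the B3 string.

B3 at fret 2 is B3 + 2 semitones = C#4.
The open D3 string is 9 semitones below the open B3, so the same pitch on the D3 string lies at fret 2 + 9 = 11.

11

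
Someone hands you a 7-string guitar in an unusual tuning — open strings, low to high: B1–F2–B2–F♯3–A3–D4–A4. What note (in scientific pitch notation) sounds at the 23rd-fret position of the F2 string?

The open F2 string plus 23 semitones: F–F#–G–G#–…–D–D#–E.
The walk passes from B into C 2 times, so the octave number goes from 2 to 4.

E4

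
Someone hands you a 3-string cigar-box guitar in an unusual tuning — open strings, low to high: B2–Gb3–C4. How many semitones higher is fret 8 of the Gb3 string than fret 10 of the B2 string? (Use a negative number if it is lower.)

5 semitones

Gb3 at fret 8 → D4 (MIDI 62); B2 at fret 10 → A3 (MIDI 57).
62 − 57 = 5, so the two pitches are 5 semitones apart.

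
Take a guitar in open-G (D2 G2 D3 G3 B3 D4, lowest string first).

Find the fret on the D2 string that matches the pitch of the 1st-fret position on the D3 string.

D3 at fret 1 is D3 + 1 semitone = D#3.
The open D2 string is 12 semitones below the open D3, so the same pitch on the D2 string lies at fret 1 + 12 = 13.

13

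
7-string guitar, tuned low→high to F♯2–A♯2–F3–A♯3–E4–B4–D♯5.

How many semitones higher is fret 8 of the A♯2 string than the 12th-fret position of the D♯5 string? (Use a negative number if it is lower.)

A♯2 at fret 8 → F♯3 (MIDI 54); D♯5 at fret 12 → D♯6 (MIDI 87).
54 − 87 = -33, so the two pitches are 33 semitones apart.

-33 semitones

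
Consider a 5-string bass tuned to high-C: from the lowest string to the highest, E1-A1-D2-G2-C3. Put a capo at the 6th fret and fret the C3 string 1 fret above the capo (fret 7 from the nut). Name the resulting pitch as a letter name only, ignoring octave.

The capo raises the open C3 by 6 semitones to F#3; fretting 1 more gives C3 + 6 + 1 = C3 + 7 semitones, landing on G.

G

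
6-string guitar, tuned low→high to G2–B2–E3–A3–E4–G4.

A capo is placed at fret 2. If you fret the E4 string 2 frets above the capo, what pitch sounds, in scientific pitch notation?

The capo raises the open E4 by 2 semitones to F♯4; fretting 2 more gives E4 + 2 + 2 = E4 + 4 semitones = G♯4.
(Also written A♭.)

G♯4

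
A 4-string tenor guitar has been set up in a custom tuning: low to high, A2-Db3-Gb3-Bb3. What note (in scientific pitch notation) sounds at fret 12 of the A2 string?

A3

A2 is MIDI 45. Adding 12 gives 57, which is A3.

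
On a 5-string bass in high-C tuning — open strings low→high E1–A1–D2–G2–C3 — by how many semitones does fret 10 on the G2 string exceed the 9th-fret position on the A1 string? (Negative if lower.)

G2 at fret 10 → F3 (MIDI 53); A1 at fret 9 → F♯2 (MIDI 42).
53 − 42 = 11, so the two pitches are 11 semitones apart.

11 semitones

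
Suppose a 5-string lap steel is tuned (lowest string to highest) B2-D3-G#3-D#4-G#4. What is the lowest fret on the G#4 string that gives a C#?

From G#4, count semitones up the chromatic scale until reaching C#: G#–A–A#–B–C–C# — 5 steps.

5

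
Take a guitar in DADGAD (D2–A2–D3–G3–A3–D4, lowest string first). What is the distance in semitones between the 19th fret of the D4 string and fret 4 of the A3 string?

20 semitones

D4 at fret 19 → A5 (MIDI 81); A3 at fret 4 → C♯4 (MIDI 61).
81 − 61 = 20, so the two pitches are 20 semitones apart, with A5 the higher.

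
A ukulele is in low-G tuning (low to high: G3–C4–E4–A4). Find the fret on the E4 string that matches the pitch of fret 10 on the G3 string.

1

G3 at fret 10 is G3 + 10 semitones = F4.
The open E4 string is 9 semitones above the open G3, so the same pitch on the E4 string lies at fret 10 − 9 = 1.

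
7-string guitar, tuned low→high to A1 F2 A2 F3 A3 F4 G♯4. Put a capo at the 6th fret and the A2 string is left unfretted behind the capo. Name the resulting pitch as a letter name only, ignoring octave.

The capo raises the open A2 by 6 semitones to D♯3; fretting 0 more gives A2 + 6 + 0 = A2 + 6 semitones, landing on D♯.
(Also written E♭.)

D♯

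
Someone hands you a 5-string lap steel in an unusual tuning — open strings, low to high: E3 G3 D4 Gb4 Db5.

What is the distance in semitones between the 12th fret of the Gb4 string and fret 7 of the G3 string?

16 semitones

Gb4 at fret 12 → Gb5 (MIDI 78); G3 at fret 7 → D4 (MIDI 62).
78 − 62 = 16, so the two pitches are 16 semitones apart, with Gb5 the higher.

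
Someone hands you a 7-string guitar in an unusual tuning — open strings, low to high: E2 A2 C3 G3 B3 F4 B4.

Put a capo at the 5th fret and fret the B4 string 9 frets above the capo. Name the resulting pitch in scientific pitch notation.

Db6

The capo raises the open B4 by 5 semitones to E5; fretting 9 more gives B4 + 5 + 9 = B4 + 14 semitones = Db6.
(Also written C#.)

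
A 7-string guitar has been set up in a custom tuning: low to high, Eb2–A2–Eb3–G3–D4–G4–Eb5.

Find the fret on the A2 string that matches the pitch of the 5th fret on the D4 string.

22

Fret 5 on D4 is MIDI 62 + 5 = 67 (G4). On the A2 string (open MIDI 45), that pitch is 67 − 45 = fret 22.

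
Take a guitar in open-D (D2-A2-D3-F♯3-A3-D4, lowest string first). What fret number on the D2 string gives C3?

C3 is 10 semitones above the open D2 (D–D#–E–F–…–A#–B–C), so it sits at fret 10.

10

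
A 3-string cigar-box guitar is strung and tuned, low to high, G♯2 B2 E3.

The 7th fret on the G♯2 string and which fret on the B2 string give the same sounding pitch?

Fret 7 on G♯2 is MIDI 44 + 7 = 51 (D♯3). On the B2 string (open MIDI 47), that pitch is 51 − 47 = fret 4.

4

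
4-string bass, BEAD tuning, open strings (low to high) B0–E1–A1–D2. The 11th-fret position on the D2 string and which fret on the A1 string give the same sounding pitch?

Fret 11 on D2 is MIDI 38 + 11 = 49 (C#3). On the A1 string (open MIDI 33), that pitch is 49 − 33 = fret 16.

16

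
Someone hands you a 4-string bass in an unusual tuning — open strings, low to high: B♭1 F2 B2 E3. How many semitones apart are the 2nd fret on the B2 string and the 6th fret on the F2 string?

2 semitones

B2 at fret 2 → D♭3 (MIDI 49); F2 at fret 6 → B2 (MIDI 47).
49 − 47 = 2, so the two pitches are 2 semitones apart, with D♭3 the higher.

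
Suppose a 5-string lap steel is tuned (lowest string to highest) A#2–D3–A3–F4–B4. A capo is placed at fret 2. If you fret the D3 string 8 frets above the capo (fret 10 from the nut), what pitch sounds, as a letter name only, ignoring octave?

The capo raises the open D3 by 2 semitones to E3; fretting 8 more gives D3 + 2 + 8 = D3 + 10 semitones, landing on C.

C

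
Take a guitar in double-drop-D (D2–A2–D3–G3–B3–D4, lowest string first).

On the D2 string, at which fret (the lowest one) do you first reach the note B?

9

From D2, count semitones up the chromatic scale until reaching B: D–D#–E–F–F#–G–G#–A–A#–B — 9 steps.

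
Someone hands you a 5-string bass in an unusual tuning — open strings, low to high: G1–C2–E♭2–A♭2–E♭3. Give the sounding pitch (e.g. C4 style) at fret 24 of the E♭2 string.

E♭4

Each fret is one semitone, so E♭2 + 24 = E♭4.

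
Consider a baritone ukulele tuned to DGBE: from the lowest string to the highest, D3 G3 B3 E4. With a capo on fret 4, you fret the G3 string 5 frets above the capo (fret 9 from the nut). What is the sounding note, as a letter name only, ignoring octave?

E

The capo raises the open G3 by 4 semitones to B3; fretting 5 more gives G3 + 4 + 5 = G3 + 9 semitones, landing on E.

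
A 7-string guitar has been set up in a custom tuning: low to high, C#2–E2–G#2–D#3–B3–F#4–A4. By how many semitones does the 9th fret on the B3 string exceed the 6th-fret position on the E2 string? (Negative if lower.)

B3 at fret 9 → G#4 (MIDI 68); E2 at fret 6 → A#2 (MIDI 46).
68 − 46 = 22, so the two pitches are 22 semitones apart.

22 semitones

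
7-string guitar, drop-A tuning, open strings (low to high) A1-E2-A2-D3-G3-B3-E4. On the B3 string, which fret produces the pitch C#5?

14

C#5 is 14 semitones above the open B3 (B–C–C#–D–…–B–C–C#), so it sits at fret 14.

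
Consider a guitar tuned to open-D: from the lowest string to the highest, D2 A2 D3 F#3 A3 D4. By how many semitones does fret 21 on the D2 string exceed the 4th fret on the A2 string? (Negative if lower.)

10 semitones

D2 at fret 21 → B3 (MIDI 59); A2 at fret 4 → C#3 (MIDI 49).
59 − 49 = 10, so the two pitches are 10 semitones apart.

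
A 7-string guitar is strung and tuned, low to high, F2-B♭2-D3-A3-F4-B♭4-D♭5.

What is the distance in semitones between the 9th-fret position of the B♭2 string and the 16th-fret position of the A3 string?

B♭2 at fret 9 → G3 (MIDI 55); A3 at fret 16 → D♭5 (MIDI 73).
55 − 73 = -18, so the two pitches are 18 semitones apart, with D♭5 the higher.

18 semitones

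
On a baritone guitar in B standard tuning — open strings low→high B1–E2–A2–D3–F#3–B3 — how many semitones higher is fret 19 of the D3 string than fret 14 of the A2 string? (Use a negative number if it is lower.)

D3 at fret 19 → A4 (MIDI 69); A2 at fret 14 → B3 (MIDI 59).
69 − 59 = 10, so the two pitches are 10 semitones apart.

10 semitones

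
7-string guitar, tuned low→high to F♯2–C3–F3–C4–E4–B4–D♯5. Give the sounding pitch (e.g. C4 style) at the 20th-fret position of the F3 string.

C♯5

F3 is MIDI 53. Adding 20 gives 73, which is C♯5.
(Equivalently spelled D♭5.)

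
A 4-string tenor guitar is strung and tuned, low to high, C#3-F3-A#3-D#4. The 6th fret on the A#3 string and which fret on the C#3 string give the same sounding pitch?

Fret 6 on A#3 is MIDI 58 + 6 = 64 (E4). On the C#3 string (open MIDI 49), that pitch is 64 − 49 = fret 15.

15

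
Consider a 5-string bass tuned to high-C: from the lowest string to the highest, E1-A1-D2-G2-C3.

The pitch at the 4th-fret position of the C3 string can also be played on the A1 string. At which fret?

Fret 4 on C3 is MIDI 48 + 4 = 52 (E3). On the A1 string (open MIDI 33), that pitch is 52 − 33 = fret 19.

19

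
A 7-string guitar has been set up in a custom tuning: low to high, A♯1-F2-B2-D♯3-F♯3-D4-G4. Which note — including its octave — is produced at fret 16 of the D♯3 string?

G4

The open D♯3 string plus 16 semitones: D#–E–F–F#–…–F–F#–G.
The walk passes from B into C once, so the octave number goes from 3 to 4.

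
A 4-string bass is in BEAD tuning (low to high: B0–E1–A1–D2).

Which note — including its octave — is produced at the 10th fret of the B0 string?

A1

The open B0 string plus 10 semitones: B–C–C#–D–…–G–G#–A.
The walk passes from B into C once, so the octave number goes from 0 to 1.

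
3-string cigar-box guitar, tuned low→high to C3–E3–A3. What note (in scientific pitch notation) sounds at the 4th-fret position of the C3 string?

E3

The open C3 string plus 4 semitones: C–C#–D–D#–E.
No B→C boundary is crossed, so the octave stays at 3.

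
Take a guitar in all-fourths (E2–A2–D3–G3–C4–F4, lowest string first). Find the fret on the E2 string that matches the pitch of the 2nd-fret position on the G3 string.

Fret 2 on G3 is MIDI 55 + 2 = 57 (A3). On the E2 string (open MIDI 40), that pitch is 57 − 40 = fret 17.

17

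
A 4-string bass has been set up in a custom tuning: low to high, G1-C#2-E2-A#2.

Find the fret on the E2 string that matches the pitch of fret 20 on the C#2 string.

C#2 at fret 20 is C#2 + 20 semitones = A3.
The open E2 string is 3 semitones above the open C#2, so the same pitch on the E2 string lies at fret 20 − 3 = 17.

17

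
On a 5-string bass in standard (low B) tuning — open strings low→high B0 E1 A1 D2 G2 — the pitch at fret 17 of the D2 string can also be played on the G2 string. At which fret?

Fret 17 on D2 is MIDI 38 + 17 = 55 (G3). On the G2 string (open MIDI 43), that pitch is 55 − 43 = fret 12.

12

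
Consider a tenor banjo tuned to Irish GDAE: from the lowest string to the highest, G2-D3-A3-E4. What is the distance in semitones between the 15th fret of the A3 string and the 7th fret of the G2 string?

22 semitones

A3 at fret 15 → C5 (MIDI 72); G2 at fret 7 → D3 (MIDI 50).
72 − 50 = 22, so the two pitches are 22 semitones apart, with C5 the higher.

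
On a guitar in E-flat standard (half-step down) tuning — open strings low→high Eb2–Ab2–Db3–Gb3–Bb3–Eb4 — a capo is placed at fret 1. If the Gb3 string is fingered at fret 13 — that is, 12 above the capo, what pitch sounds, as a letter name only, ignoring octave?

G

The capo raises the open Gb3 by 1 semitone to G3; fretting 12 more gives Gb3 + 1 + 12 = Gb3 + 13 semitones, landing on G.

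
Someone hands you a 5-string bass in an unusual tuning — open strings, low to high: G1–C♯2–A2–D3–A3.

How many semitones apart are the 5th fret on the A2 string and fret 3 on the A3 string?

10 semitones

A2 at fret 5 → D3 (MIDI 50); A3 at fret 3 → C4 (MIDI 60).
50 − 60 = -10, so the two pitches are 10 semitones apart, with C4 the higher.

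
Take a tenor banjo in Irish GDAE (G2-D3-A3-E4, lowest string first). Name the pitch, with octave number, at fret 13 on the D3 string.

The open D3 string plus 13 semitones: D–D#–E–F–…–C#–D–D#.
The walk passes from B into C once, so the octave number goes from 3 to 4.

D♯4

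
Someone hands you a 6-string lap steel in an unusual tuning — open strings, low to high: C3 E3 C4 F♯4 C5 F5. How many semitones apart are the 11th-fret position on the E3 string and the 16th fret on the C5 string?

E3 at fret 11 → D♯4 (MIDI 63); C5 at fret 16 → E6 (MIDI 88).
63 − 88 = -25, so the two pitches are 25 semitones apart, with E6 the higher.

25 semitones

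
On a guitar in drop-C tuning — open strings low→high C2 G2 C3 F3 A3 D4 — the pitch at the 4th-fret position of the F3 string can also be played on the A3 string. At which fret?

F3 at fret 4 is F3 + 4 semitones = A3.
The open A3 string is 4 semitones above the open F3, so the same pitch on the A3 string lies at fret 4 − 4 = 0.

0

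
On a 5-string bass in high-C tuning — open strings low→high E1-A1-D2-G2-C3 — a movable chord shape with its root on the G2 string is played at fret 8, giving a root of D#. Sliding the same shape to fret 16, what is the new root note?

B

Moving from fret 8 to fret 16 shifts the root by 8 semitones.
D# up 8 semitones is B.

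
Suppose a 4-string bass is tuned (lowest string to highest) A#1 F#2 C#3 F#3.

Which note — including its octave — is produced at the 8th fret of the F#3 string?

F#3 is MIDI 54. Adding 8 gives 62, which is D4.

D4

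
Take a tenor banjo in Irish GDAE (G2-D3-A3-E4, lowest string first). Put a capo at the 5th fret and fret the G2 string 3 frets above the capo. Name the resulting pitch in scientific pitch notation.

The capo raises the open G2 by 5 semitones to C3; fretting 3 more gives G2 + 5 + 3 = G2 + 8 semitones = D#3.
(Also written Eb.)

D#3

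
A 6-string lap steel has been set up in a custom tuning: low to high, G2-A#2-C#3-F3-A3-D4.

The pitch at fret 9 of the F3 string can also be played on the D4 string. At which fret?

0

Fret 9 on F3 is MIDI 53 + 9 = 62 (D4). On the D4 string (open MIDI 62), that pitch is 62 − 62 = fret 0.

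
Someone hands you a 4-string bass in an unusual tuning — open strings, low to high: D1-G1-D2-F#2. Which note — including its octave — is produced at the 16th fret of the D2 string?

F#3

Each fret is one semitone, so D2 + 16 = F#3.
(Equivalently spelled Gb3.)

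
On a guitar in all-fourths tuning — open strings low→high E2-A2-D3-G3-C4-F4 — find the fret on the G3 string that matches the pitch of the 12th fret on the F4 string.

22

F4 at fret 12 is F4 + 12 semitones = F5.
The open G3 string is 10 semitones below the open F4, so the same pitch on the G3 string lies at fret 12 + 10 = 22.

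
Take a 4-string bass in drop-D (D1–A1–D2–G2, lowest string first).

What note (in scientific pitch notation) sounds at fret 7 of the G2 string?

Each fret is one semitone, so G2 + 7 = D3.

D3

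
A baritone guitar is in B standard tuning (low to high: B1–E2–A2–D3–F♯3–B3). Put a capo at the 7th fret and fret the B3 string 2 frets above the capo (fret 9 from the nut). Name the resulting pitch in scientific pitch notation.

G♯4

The capo raises the open B3 by 7 semitones to F♯4; fretting 2 more gives B3 + 7 + 2 = B3 + 9 semitones = G♯4.
(Also written A♭.)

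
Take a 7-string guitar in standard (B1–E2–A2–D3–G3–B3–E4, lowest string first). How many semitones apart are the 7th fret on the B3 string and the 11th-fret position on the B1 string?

B3 at fret 7 → F#4 (MIDI 66); B1 at fret 11 → A#2 (MIDI 46).
66 − 46 = 20, so the two pitches are 20 semitones apart, with F#4 the higher.

20 semitones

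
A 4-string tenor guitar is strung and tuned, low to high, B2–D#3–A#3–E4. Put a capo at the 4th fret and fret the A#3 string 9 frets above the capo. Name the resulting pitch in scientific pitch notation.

B4

The capo raises the open A#3 by 4 semitones to D4; fretting 9 more gives A#3 + 4 + 9 = A#3 + 13 semitones = B4.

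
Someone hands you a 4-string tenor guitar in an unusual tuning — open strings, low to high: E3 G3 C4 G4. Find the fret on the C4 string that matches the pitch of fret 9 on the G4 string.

G4 at fret 9 is G4 + 9 semitones = E5.
The open C4 string is 7 semitones below the open G4, so the same pitch on the C4 string lies at fret 9 + 7 = 16.

16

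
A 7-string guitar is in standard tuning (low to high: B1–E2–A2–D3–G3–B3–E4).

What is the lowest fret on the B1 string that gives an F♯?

From B1, count semitones up the chromatic scale until reaching F♯: B–C–C#–D–D#–E–F–F# — 7 steps.

7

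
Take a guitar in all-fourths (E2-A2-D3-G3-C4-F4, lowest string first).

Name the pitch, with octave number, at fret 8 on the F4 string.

The open F4 string plus 8 semitones: F–F#–G–G#–A–A#–B–C–C#.
The walk passes from B into C once, so the octave number goes from 4 to 5.

C#5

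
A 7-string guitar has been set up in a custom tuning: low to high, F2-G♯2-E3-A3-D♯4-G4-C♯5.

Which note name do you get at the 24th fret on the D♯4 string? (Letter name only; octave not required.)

D♯4 is MIDI 63. Adding 24 gives 87; 87 mod 12 = 3, i.e. D♯.
(Equivalently spelled E♭.)

D♯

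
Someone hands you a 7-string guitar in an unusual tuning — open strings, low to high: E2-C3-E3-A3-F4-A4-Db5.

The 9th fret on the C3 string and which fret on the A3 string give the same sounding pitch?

C3 at fret 9 is C3 + 9 semitones = A3.
The open A3 string is 9 semitones above the open C3, so the same pitch on the A3 string lies at fret 9 − 9 = 0.

0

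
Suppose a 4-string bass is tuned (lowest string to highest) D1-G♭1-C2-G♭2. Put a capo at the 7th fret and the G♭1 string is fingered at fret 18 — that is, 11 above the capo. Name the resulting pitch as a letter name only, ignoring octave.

C

The capo raises the open G♭1 by 7 semitones to D♭2; fretting 11 more gives G♭1 + 7 + 11 = G♭1 + 18 semitones, landing on C.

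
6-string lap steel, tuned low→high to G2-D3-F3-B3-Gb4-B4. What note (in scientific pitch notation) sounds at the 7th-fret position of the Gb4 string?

Db5

Each fret is one semitone, so Gb4 + 7 = Db5.
(Equivalently spelled C#5.)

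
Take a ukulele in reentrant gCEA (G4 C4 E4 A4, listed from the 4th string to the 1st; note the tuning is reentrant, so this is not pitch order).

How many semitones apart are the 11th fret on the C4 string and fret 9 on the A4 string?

C4 at fret 11 → B4 (MIDI 71); A4 at fret 9 → F♯5 (MIDI 78).
71 − 78 = -7, so the two pitches are 7 semitones apart, with F♯5 the higher.

7 semitones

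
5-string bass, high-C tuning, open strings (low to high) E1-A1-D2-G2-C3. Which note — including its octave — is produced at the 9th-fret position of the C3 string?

A3

The open C3 string plus 9 semitones: C–C#–D–D#–E–F–F#–G–G#–A.
No B→C boundary is crossed, so the octave stays at 3.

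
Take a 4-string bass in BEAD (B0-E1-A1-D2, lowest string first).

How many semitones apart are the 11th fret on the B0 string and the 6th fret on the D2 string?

10 semitones

B0 at fret 11 → A#1 (MIDI 34); D2 at fret 6 → G#2 (MIDI 44).
34 − 44 = -10, so the two pitches are 10 semitones apart, with G#2 the higher.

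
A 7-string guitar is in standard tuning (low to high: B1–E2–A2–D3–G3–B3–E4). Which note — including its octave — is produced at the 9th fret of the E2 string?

C#3

Each fret is one semitone, so E2 + 9 = C#3.
(Equivalently spelled Db3.)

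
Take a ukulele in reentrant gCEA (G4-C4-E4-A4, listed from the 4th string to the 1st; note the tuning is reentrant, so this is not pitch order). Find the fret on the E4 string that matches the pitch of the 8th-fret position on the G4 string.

11

G4 at fret 8 is G4 + 8 semitones = D#5.
The open E4 string is 3 semitones below the open G4, so the same pitch on the E4 string lies at fret 8 + 3 = 11.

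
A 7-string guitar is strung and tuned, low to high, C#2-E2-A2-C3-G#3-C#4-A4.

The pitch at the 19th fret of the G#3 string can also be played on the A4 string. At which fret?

G#3 at fret 19 is G#3 + 19 semitones = D#5.
The open A4 string is 13 semitones above the open G#3, so the same pitch on the A4 string lies at fret 19 − 13 = 6.

6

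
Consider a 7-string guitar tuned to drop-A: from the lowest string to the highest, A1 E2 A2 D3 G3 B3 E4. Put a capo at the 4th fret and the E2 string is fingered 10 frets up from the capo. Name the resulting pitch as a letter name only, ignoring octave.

The capo raises the open E2 by 4 semitones to G♯2; fretting 10 more gives E2 + 4 + 10 = E2 + 14 semitones, landing on F♯.

F♯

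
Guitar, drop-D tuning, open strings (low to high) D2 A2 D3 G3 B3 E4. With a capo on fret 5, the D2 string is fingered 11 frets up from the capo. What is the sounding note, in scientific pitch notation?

The capo raises the open D2 by 5 semitones to G2; fretting 11 more gives D2 + 5 + 11 = D2 + 16 semitones = F♯3.

F♯3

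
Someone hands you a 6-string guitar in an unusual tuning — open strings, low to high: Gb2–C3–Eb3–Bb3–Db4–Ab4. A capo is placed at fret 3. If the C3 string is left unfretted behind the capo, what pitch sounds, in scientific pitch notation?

Eb3

The capo raises the open C3 by 3 semitones to Eb3; fretting 0 more gives C3 + 3 + 0 = C3 + 3 semitones = Eb3.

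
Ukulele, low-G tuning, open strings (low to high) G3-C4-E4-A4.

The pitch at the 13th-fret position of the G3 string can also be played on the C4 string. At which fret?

8

Fret 13 on G3 is MIDI 55 + 13 = 68 (G#4). On the C4 string (open MIDI 60), that pitch is 68 − 60 = fret 8.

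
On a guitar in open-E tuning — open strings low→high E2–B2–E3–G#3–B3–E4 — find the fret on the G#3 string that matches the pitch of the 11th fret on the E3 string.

Fret 11 on E3 is MIDI 52 + 11 = 63 (D#4). On the G#3 string (open MIDI 56), that pitch is 63 − 56 = fret 7.

7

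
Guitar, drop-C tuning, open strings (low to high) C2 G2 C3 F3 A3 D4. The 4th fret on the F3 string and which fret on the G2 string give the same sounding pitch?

Fret 4 on F3 is MIDI 53 + 4 = 57 (A3). On the G2 string (open MIDI 43), that pitch is 57 − 43 = fret 14.

14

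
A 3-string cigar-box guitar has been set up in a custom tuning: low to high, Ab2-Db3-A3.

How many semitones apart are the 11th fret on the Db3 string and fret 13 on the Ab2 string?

3 semitones

Db3 at fret 11 → C4 (MIDI 60); Ab2 at fret 13 → A3 (MIDI 57).
60 − 57 = 3, so the two pitches are 3 semitones apart, with C4 the higher.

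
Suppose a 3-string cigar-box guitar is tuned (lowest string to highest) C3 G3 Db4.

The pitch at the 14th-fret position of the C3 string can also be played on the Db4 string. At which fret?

1

Fret 14 on C3 is MIDI 48 + 14 = 62 (D4). On the Db4 string (open MIDI 61), that pitch is 62 − 61 = fret 1.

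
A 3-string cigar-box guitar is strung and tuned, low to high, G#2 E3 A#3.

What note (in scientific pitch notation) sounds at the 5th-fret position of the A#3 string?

A#3 is MIDI 58. Adding 5 gives 63, which is D#4.

D#4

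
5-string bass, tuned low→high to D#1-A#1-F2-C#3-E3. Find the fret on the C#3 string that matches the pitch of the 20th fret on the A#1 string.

Fret 20 on A#1 is MIDI 34 + 20 = 54 (F#3). On the C#3 string (open MIDI 49), that pitch is 54 − 49 = fret 5.

5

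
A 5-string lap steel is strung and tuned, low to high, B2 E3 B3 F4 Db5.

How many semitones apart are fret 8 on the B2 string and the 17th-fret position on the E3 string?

14 semitones

B2 at fret 8 → G3 (MIDI 55); E3 at fret 17 → A4 (MIDI 69).
55 − 69 = -14, so the two pitches are 14 semitones apart, with A4 the higher.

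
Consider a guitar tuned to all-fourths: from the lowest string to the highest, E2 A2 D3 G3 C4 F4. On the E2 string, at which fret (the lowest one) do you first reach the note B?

From E2, count semitones up the chromatic scale until reaching B: E–F–F#–G–G#–A–A#–B — 7 steps.

7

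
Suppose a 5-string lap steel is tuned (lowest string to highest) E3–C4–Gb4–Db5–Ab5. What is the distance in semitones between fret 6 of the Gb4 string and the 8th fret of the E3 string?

Gb4 at fret 6 → C5 (MIDI 72); E3 at fret 8 → C4 (MIDI 60).
72 − 60 = 12, so the two pitches are 12 semitones apart, with C5 the higher.

12 semitones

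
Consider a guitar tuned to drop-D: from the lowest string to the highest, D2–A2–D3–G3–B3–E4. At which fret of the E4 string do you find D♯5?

D♯5 is 11 semitones above the open E4 (E–F–F#–G–…–C#–D–D#), so it sits at fret 11.

11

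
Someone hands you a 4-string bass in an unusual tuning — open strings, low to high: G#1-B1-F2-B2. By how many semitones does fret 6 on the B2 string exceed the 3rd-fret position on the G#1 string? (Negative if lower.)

B2 at fret 6 → F3 (MIDI 53); G#1 at fret 3 → B1 (MIDI 35).
53 − 35 = 18, so the two pitches are 18 semitones apart.

18 semitones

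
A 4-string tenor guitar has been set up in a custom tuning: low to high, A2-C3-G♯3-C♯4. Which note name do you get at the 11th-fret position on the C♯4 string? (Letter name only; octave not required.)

Each fret is one semitone, so C♯4 + 11 = C.

C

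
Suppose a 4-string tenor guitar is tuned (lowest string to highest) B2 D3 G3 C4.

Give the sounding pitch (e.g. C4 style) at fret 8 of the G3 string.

E♭4

G3 is MIDI 55. Adding 8 gives 63, which is E♭4.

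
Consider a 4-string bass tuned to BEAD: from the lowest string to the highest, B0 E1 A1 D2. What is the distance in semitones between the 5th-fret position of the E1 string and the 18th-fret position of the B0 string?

E1 at fret 5 → A1 (MIDI 33); B0 at fret 18 → F2 (MIDI 41).
33 − 41 = -8, so the two pitches are 8 semitones apart, with F2 the higher.

8 semitones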